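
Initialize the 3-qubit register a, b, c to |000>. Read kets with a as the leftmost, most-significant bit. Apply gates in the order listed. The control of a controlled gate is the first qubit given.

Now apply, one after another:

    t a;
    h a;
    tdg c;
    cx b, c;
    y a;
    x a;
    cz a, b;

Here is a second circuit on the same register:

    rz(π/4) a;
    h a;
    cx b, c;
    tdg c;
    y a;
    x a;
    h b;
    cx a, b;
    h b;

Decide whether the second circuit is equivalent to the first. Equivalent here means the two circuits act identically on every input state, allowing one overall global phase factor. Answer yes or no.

No, they are not equivalent — no single phase factor reconciles the two unitaries.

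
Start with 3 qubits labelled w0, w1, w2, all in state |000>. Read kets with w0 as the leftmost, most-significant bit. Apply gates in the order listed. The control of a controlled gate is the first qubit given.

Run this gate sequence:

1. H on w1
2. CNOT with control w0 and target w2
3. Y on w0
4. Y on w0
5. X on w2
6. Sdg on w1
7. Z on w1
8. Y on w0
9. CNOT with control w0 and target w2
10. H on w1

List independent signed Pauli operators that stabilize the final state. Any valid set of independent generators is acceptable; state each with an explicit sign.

The stabilizer group can be generated by -IYI, -ZII, +IIZ, among other valid generating sets.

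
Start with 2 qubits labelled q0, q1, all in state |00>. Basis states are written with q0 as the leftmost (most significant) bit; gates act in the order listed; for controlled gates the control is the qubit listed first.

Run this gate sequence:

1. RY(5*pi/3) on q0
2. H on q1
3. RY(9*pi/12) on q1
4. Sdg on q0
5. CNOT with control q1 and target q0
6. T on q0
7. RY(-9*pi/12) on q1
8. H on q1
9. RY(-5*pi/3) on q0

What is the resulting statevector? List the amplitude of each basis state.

The final amplitudes are -3*sqrt(2)/16 + 3/8 - sqrt(3)*exp(I*pi/4)/8 - sqrt(6)*exp(I*pi/4)/16 - exp(3*I*pi/4)/8 + sqrt(2)*exp(3*I*pi/4)/16 + sqrt(6)*I/16 + sqrt(3)*I/8 on |00>, -3*sqrt(2)/16 - sqrt(6)*exp(I*pi/4)/16 + sqrt(2)*exp(3*I*pi/4)/16 + sqrt(6)*I/16 on |01>, -sqrt(6)/16 + sqrt(3)/8 - sqrt(6)*exp(3*I*pi/4)/16 + sqrt(2)*I/16 + I/8 + sqrt(3)*exp(3*I*pi/4)/8 + 3*sqrt(2)*exp(I*pi/4)/16 + 3*exp(I*pi/4)/8 on |10>, -sqrt(6)/16 - sqrt(6)*exp(3*I*pi/4)/16 + sqrt(2)*I/16 + 3*sqrt(2)*exp(I*pi/4)/16 on |11>.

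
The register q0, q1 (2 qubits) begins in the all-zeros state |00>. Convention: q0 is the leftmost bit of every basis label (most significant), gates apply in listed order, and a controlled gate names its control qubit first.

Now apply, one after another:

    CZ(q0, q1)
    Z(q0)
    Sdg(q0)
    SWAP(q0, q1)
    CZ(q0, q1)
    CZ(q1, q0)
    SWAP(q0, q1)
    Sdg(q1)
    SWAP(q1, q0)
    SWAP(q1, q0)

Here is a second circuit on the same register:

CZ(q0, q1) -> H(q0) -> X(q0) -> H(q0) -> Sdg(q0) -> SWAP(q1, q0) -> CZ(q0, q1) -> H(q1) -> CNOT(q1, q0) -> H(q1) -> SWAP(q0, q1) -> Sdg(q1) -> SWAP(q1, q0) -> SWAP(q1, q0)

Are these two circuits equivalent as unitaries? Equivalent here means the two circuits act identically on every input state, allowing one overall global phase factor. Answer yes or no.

No — the two circuits implement different unitaries, even allowing a global phase.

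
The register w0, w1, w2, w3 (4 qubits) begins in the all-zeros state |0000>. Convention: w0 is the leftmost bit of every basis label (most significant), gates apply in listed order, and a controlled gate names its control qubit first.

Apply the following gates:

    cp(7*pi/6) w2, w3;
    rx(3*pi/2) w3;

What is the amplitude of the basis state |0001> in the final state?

The amplitude on |0001> is -sqrt(2)*I/2.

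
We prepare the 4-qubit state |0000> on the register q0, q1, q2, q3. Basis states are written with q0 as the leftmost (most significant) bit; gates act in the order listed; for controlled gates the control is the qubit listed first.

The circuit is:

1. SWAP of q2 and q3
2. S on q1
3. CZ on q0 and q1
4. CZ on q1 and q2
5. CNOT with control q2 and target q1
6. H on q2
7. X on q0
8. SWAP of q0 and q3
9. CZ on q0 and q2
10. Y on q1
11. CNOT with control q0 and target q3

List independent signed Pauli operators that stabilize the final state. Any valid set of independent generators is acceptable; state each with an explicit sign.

The final state is stabilized by the group generated by +IIXI, +ZIII, -IZII, -IIIZ; other independent generating sets are equally valid.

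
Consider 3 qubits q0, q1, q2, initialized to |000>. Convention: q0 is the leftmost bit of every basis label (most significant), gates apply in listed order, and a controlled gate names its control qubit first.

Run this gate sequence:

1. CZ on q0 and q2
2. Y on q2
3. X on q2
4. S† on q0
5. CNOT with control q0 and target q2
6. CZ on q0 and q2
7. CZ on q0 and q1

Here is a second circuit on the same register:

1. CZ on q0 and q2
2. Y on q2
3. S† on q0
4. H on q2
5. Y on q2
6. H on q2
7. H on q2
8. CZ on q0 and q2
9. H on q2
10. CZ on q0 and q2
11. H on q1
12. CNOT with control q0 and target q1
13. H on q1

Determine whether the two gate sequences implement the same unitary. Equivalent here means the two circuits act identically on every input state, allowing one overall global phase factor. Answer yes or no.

No, they are not equivalent — no single phase factor reconciles the two unitaries.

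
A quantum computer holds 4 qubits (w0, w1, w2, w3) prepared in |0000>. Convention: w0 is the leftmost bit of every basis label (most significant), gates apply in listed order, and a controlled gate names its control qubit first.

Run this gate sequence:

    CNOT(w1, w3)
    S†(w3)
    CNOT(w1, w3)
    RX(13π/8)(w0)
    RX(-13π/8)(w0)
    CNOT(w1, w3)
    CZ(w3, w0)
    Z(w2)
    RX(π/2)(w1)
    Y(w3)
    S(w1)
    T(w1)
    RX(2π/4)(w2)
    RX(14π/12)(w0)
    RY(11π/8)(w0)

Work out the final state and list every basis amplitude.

The resulting statevector has amplitude 0 on |0000>, -sqrt(6)*sin(5*pi/16)*cos(3*pi/16)**2/8 - sqrt(2)*sin(5*pi/16)*cos(3*pi/16)**2/8 - sqrt(6)*sin(3*pi/16)**2*sin(5*pi/16)/8 - sqrt(2)*sin(3*pi/16)**2*sin(5*pi/16)/8 - sqrt(2)*I*cos(3*pi/16)**2*cos(5*pi/16)/8 - sqrt(2)*I*sin(3*pi/16)**2*cos(5*pi/16)/8 + sqrt(6)*I*sin(3*pi/16)**2*cos(5*pi/16)/8 + sqrt(6)*I*cos(3*pi/16)**2*cos(5*pi/16)/8 on |0001>, 0 on |0010>, -sqrt(2)*cos(3*pi/16)**2*cos(5*pi/16)/8 - sqrt(2)*sin(3*pi/16)**2*cos(5*pi/16)/8 + sqrt(6)*sin(3*pi/16)**2*cos(5*pi/16)/8 + sqrt(6)*cos(3*pi/16)**2*cos(5*pi/16)/8 + sqrt(2)*I*sin(3*pi/16)**2*sin(5*pi/16)/8 + sqrt(6)*I*sin(3*pi/16)**2*sin(5*pi/16)/8 + sqrt(2)*I*sin(5*pi/16)*cos(3*pi/16)**2/8 + sqrt(6)*I*sin(5*pi/16)*cos(3*pi/16)**2/8 on |0011>, 0 on |0100>, -sqrt(6)*exp(I*pi/4)*sin(5*pi/16)*cos(3*pi/16)**2/8 - sqrt(2)*exp(I*pi/4)*sin(5*pi/16)*cos(3*pi/16)**2/8 - sqrt(6)*exp(I*pi/4)*sin(3*pi/16)**2*sin(5*pi/16)/8 - sqrt(2)*I*exp(I*pi/4)*cos(3*pi/16)**2*cos(5*pi/16)/8 - sqrt(2)*exp(I*pi/4)*sin(3*pi/16)**2*sin(5*pi/16)/8 - sqrt(2)*I*exp(I*pi/4)*sin(3*pi/16)**2*cos(5*pi/16)/8 + sqrt(6)*I*exp(I*pi/4)*sin(3*pi/16)**2*cos(5*pi/16)/8 + sqrt(6)*I*exp(I*pi/4)*cos(3*pi/16)**2*cos(5*pi/16)/8 on |0101>, 0 on |0110>, -sqrt(2)*exp(I*pi/4)*cos(3*pi/16)**2*cos(5*pi/16)/8 - sqrt(2)*exp(I*pi/4)*sin(3*pi/16)**2*cos(5*pi/16)/8 + sqrt(2)*I*exp(I*pi/4)*sin(3*pi/16)**2*sin(5*pi/16)/8 + sqrt(6)*exp(I*pi/4)*sin(3*pi/16)**2*cos(5*pi/16)/8 + sqrt(6)*I*exp(I*pi/4)*sin(3*pi/16)**2*sin(5*pi/16)/8 + sqrt(2)*I*exp(I*pi/4)*sin(5*pi/16)*cos(3*pi/16)**2/8 + sqrt(6)*exp(I*pi/4)*cos(3*pi/16)**2*cos(5*pi/16)/8 + sqrt(6)*I*exp(I*pi/4)*sin(5*pi/16)*cos(3*pi/16)**2/8 on |0111>, 0 on |1000>, -sqrt(6)*cos(3*pi/16)**2*cos(5*pi/16)/8 - sqrt(2)*cos(3*pi/16)**2*cos(5*pi/16)/8 - sqrt(6)*sin(3*pi/16)**2*cos(5*pi/16)/8 - sqrt(2)*sin(3*pi/16)**2*cos(5*pi/16)/8 - sqrt(6)*I*sin(5*pi/16)*cos(3*pi/16)**2/8 - sqrt(6)*I*sin(3*pi/16)**2*sin(5*pi/16)/8 + sqrt(2)*I*sin(3*pi/16)**2*sin(5*pi/16)/8 + sqrt(2)*I*sin(5*pi/16)*cos(3*pi/16)**2/8 on |1001>, 0 on |1010>, -sqrt(6)*sin(5*pi/16)*cos(3*pi/16)**2/8 - sqrt(6)*sin(3*pi/16)**2*sin(5*pi/16)/8 + sqrt(2)*sin(3*pi/16)**2*sin(5*pi/16)/8 + sqrt(2)*sin(5*pi/16)*cos(3*pi/16)**2/8 + sqrt(2)*I*sin(3*pi/16)**2*cos(5*pi/16)/8 + sqrt(6)*I*sin(3*pi/16)**2*cos(5*pi/16)/8 + sqrt(2)*I*cos(3*pi/16)**2*cos(5*pi/16)/8 + sqrt(6)*I*cos(3*pi/16)**2*cos(5*pi/16)/8 on |1011>, 0 on |1100>, -sqrt(6)*I*exp(I*pi/4)*sin(5*pi/16)*cos(3*pi/16)**2/8 - sqrt(6)*exp(I*pi/4)*cos(3*pi/16)**2*cos(5*pi/16)/8 - sqrt(6)*I*exp(I*pi/4)*sin(3*pi/16)**2*sin(5*pi/16)/8 - sqrt(2)*exp(I*pi/4)*cos(3*pi/16)**2*cos(5*pi/16)/8 - sqrt(6)*exp(I*pi/4)*sin(3*pi/16)**2*cos(5*pi/16)/8 - sqrt(2)*exp(I*pi/4)*sin(3*pi/16)**2*cos(5*pi/16)/8 + sqrt(2)*I*exp(I*pi/4)*sin(3*pi/16)**2*sin(5*pi/16)/8 + sqrt(2)*I*exp(I*pi/4)*sin(5*pi/16)*cos(3*pi/16)**2/8 on |1101>, 0 on |1110>, -sqrt(6)*exp(I*pi/4)*sin(5*pi/16)*cos(3*pi/16)**2/8 - sqrt(6)*exp(I*pi/4)*sin(3*pi/16)**2*sin(5*pi/16)/8 + sqrt(2)*I*exp(I*pi/4)*sin(3*pi/16)**2*cos(5*pi/16)/8 + sqrt(2)*exp(I*pi/4)*sin(3*pi/16)**2*sin(5*pi/16)/8 + sqrt(6)*I*exp(I*pi/4)*sin(3*pi/16)**2*cos(5*pi/16)/8 + sqrt(2)*I*exp(I*pi/4)*cos(3*pi/16)**2*cos(5*pi/16)/8 + sqrt(2)*exp(I*pi/4)*sin(5*pi/16)*cos(3*pi/16)**2/8 + sqrt(6)*I*exp(I*pi/4)*cos(3*pi/16)**2*cos(5*pi/16)/8 on |1111>. Key observation: gates 3-6 undo each other exactly, leaving only the rest of the circuit to track.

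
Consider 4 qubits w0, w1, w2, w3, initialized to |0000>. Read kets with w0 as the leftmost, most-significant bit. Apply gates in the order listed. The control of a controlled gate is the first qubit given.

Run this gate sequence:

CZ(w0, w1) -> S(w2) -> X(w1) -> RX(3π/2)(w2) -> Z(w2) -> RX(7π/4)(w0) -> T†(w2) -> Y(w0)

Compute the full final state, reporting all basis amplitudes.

After the circuit, the state carries amplitude sqrt(4 - 2*sqrt(2))/4 on |0100>, -sqrt(4 - 2*sqrt(2))*exp(I*pi/4)/4 on |0110>, I*sqrt(2*sqrt(2) + 4)/4 on |1100>, -sqrt(2*sqrt(2) + 4)*exp(3*I*pi/4)/4 on |1110>, and 0 on every other basis state.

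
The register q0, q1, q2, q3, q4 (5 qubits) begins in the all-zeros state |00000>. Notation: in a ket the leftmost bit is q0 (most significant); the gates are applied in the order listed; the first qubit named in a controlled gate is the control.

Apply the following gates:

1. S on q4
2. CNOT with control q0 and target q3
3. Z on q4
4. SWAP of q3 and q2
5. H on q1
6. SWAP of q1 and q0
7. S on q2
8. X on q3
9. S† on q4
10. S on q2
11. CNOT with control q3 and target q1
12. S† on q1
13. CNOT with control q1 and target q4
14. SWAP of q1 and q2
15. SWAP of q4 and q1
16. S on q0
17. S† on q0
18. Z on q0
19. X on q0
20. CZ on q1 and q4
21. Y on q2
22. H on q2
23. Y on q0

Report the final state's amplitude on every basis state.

The resulting statevector has amplitude I/2 on |01010>, I/2 on |01110>, I/2 on |11010>, I/2 on |11110>, and 0 on every other basis state. Key observation: gates 16-17 undo each other exactly, leaving only the rest of the circuit to track.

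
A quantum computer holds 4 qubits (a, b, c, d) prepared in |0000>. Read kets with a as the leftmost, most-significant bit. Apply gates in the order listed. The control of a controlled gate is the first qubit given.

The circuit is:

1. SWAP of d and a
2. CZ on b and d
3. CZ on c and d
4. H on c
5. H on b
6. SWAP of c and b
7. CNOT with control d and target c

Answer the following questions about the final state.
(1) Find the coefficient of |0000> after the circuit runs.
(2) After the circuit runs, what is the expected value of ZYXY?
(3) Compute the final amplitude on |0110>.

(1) The amplitude on |0000> is 1/2.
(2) In the final state, ZYXY has expectation 0.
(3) The final state's coefficient on |0110> equals 1/2.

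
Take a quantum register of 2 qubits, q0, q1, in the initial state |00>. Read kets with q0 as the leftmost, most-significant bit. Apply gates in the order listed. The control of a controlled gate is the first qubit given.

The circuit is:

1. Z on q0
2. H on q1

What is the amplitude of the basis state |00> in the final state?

The amplitude on |00> is sqrt(2)/2.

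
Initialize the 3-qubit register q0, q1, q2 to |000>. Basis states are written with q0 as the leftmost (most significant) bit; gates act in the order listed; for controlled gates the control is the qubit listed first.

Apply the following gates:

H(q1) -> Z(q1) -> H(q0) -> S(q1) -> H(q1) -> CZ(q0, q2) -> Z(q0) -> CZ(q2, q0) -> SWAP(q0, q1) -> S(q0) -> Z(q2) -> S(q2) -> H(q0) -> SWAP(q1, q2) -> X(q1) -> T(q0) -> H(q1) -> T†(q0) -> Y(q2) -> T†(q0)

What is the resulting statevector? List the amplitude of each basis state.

The resulting statevector has amplitude 0 on |000>, 0 on |001>, 0 on |010>, 0 on |011>, 1/2 on |100>, 1/2 on |101>, -1/2 on |110>, -1/2 on |111>.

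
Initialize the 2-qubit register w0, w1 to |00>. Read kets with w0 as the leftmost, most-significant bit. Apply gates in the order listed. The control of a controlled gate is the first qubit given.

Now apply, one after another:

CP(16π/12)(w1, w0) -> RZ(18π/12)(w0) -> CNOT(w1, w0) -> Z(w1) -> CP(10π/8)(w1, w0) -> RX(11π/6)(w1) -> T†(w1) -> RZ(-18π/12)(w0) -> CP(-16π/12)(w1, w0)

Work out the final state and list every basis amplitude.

The resulting statevector has amplitude -sqrt(6)/4 - sqrt(2)/4 on |00>, (-sqrt(6) + sqrt(2))*exp(I*pi/4)/4 on |01>, 0 on |10>, 0 on |11>.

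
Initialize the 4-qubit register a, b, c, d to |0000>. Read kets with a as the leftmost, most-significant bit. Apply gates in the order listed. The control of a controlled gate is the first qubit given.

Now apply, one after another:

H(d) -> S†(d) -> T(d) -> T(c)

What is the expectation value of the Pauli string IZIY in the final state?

In the final state, IZIY has expectation -sqrt(2)/2.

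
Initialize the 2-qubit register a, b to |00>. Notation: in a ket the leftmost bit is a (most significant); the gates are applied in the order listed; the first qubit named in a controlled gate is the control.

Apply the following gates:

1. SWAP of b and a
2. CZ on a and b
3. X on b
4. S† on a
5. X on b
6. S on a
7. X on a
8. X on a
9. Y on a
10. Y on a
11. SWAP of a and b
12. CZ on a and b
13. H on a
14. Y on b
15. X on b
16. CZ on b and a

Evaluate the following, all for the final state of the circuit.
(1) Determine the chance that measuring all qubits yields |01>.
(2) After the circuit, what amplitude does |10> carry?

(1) The probability of measuring |01> is 0. Key observation: the block from step 7 through step 8 cancels to the identity and can be dropped.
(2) |10> carries amplitude sqrt(2)*I/2 in the final state.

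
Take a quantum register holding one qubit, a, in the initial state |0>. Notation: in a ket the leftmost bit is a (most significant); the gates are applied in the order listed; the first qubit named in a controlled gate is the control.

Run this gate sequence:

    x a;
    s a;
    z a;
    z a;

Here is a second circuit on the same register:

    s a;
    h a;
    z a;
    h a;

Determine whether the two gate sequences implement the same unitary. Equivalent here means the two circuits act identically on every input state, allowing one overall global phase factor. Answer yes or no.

No, they are not equivalent — no single phase factor reconciles the two unitaries.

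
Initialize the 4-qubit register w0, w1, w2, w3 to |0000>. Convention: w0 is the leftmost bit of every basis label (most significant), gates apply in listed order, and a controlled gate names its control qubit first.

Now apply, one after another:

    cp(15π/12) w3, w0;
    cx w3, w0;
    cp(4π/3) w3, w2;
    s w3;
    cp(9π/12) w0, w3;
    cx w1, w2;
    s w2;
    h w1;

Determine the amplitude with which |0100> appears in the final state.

|0100> carries amplitude sqrt(2)/2 in the final state.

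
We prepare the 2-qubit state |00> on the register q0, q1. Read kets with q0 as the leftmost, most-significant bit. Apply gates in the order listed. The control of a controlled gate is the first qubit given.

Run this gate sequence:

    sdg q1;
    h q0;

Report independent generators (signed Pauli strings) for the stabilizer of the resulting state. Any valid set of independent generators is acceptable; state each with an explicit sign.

The final state is stabilized by the group generated by +XI, +IZ; other independent generating sets are equally valid.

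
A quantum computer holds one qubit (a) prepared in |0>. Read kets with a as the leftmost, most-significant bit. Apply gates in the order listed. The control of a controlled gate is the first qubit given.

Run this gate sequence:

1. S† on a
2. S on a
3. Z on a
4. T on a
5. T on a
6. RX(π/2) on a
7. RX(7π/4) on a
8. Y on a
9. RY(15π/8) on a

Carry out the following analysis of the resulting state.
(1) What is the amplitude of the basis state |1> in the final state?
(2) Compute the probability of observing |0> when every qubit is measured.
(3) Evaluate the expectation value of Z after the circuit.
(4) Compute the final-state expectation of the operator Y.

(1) The final state's coefficient on |1> equals -sqrt(2)*sqrt(1/2 - sqrt(2)/4)*sin(pi/16)/2 + sqrt(2)*sqrt(sqrt(2)/4 + 1/2)*sin(pi/16)/2 + sqrt(2)*I*sqrt(1/2 - sqrt(2)/4)*cos(pi/16)/2 + sqrt(2)*I*sqrt(sqrt(2)/4 + 1/2)*cos(pi/16)/2.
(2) A full measurement returns |0> with probability -sqrt(1/2 - sqrt(2)/4)*sqrt(sqrt(2)/4 + 1/2)*cos(pi/16)**2 + sqrt(1/2 - sqrt(2)/4)*sqrt(sqrt(2)/4 + 1/2)*sin(pi/16)**2 + sin(pi/16)**2/2 + cos(pi/16)**2/2.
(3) In the final state, Z has expectation -2*sqrt(1/2 - sqrt(2)/4)*sqrt(sqrt(2)/4 + 1/2)*cos(pi/16)**2 + 2*sqrt(1/2 - sqrt(2)/4)*sqrt(sqrt(2)/4 + 1/2)*sin(pi/16)**2.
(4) The expectation value of Y is -sqrt(2)/2.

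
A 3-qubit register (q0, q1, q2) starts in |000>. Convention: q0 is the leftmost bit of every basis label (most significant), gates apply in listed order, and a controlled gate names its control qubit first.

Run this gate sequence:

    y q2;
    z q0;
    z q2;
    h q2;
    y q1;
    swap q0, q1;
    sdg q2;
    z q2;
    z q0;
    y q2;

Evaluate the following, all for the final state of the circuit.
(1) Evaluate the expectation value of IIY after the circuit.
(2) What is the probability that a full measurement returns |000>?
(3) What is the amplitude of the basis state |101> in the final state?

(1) In the final state, IIY has expectation -1.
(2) Outcome |000> occurs with probability 0.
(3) |101> carries amplitude -sqrt(2)*I/2 in the final state.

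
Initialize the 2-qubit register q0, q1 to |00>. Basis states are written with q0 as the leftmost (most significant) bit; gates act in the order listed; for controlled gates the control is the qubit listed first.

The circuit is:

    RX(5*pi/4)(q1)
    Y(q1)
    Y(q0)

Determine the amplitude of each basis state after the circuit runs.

After the circuit, the state carries amplitude 0 on |00>, 0 on |01>, -I*sqrt(sqrt(2) + 2)/2 on |10>, sqrt(2 - sqrt(2))/2 on |11>.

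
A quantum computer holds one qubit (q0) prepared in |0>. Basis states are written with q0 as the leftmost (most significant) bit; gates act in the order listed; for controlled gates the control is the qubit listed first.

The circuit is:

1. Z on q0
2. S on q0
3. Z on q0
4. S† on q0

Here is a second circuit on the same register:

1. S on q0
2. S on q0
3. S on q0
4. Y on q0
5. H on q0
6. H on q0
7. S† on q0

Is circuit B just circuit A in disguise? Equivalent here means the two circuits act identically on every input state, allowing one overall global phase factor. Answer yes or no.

No, they are not equivalent — no single phase factor reconciles the two unitaries.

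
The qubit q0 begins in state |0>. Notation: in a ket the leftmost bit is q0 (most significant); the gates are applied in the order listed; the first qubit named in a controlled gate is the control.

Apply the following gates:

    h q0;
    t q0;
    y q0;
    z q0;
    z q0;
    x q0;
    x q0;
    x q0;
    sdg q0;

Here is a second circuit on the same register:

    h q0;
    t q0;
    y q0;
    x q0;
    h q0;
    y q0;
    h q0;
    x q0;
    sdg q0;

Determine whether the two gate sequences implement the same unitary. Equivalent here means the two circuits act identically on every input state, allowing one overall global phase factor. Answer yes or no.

No — the two circuits implement different unitaries, even allowing a global phase.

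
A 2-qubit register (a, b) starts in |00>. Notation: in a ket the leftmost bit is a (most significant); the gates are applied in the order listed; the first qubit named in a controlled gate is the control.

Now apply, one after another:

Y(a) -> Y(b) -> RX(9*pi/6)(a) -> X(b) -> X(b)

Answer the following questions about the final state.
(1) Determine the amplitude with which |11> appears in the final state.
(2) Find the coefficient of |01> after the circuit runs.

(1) The final state's coefficient on |11> equals sqrt(2)/2. Key observation: steps 4-5 multiply out to the identity, so the circuit reduces to the remaining gates.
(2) |01> carries amplitude sqrt(2)*I/2 in the final state.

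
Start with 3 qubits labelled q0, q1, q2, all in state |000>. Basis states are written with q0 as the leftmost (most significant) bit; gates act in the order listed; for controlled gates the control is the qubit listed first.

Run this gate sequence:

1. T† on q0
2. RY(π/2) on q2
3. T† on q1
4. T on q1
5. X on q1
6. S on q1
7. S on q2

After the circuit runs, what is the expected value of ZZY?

The observable ZZY averages to -1.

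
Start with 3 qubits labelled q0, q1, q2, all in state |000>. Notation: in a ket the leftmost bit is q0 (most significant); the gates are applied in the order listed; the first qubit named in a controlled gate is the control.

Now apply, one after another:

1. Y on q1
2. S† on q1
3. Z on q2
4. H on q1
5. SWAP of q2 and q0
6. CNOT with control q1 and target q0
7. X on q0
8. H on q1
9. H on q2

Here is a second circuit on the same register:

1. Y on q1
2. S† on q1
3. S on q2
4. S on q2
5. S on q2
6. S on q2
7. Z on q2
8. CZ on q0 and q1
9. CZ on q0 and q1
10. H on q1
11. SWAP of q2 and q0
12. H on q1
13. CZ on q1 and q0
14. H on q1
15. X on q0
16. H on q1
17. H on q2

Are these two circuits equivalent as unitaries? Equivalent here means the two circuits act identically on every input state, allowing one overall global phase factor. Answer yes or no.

No, they are not equivalent — no single phase factor reconciles the two unitaries.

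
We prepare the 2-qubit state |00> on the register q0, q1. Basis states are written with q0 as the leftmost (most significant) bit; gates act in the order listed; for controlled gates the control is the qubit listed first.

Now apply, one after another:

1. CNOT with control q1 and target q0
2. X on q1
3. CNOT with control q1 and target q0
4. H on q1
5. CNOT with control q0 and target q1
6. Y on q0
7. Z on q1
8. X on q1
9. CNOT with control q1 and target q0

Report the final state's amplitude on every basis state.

The final amplitudes are sqrt(2)*I/2 on |00>, 0 on |01>, 0 on |10>, sqrt(2)*I/2 on |11>.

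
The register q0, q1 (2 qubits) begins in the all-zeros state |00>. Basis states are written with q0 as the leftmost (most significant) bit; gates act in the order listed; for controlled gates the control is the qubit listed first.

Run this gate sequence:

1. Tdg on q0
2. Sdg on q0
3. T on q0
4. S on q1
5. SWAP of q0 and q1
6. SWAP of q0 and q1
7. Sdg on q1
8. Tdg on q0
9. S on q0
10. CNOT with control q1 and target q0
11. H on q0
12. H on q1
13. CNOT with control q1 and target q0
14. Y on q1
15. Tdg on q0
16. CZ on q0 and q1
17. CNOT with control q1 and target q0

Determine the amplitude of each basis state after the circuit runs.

The final amplitudes are -I/2 on |00>, -exp(I*pi/4)/2 on |01>, -exp(I*pi/4)/2 on |10>, I/2 on |11>. Key observation: steps 2-9 multiply out to the identity, so the circuit reduces to the remaining gates.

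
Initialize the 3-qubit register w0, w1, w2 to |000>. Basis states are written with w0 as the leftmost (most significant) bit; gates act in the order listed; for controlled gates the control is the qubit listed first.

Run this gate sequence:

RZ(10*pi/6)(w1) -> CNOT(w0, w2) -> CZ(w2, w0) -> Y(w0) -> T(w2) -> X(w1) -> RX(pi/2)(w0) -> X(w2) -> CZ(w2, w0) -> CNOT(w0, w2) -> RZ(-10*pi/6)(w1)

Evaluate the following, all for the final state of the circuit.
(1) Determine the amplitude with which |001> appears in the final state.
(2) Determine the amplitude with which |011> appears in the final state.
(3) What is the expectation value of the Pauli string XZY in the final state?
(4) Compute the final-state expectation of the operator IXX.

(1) The final state's coefficient on |001> equals 0.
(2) The final state's coefficient on |011> equals sqrt(2)*exp(I*pi/3)/2.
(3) In the final state, XZY has expectation -1.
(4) The observable IXX averages to 0.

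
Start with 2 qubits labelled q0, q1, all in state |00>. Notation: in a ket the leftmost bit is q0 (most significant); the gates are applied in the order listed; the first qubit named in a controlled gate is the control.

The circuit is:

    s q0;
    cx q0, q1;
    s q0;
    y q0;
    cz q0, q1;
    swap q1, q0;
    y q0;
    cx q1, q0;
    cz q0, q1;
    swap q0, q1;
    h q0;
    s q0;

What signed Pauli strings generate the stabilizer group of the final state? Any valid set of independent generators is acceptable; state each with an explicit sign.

The stabilizer group can be generated by -YI, +IZ, among other valid generating sets.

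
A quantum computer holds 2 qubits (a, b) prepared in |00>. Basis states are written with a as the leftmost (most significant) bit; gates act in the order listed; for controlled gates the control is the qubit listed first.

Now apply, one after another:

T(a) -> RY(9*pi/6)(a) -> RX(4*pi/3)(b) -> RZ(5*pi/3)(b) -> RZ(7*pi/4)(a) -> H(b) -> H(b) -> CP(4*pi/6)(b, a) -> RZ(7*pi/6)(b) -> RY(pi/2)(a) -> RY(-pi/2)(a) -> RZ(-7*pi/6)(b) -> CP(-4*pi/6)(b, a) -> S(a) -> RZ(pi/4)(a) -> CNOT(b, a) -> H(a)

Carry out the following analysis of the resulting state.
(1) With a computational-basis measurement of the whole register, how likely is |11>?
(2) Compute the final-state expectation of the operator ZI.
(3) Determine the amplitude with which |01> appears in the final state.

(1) A full measurement returns |11> with probability 3/8. Key observation: the block from step 8 through step 13 cancels to the identity and can be dropped.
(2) The expectation value of ZI is 0.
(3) The amplitude on |01> is sqrt(3)*(-1 - I)*exp(5*I*pi/6)/4.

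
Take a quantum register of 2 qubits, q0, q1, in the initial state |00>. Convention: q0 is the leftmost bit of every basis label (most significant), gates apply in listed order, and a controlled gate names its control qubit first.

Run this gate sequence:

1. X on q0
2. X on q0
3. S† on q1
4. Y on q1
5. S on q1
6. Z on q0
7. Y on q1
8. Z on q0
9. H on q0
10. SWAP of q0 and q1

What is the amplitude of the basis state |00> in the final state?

The final state's coefficient on |00> equals sqrt(2)*I/2.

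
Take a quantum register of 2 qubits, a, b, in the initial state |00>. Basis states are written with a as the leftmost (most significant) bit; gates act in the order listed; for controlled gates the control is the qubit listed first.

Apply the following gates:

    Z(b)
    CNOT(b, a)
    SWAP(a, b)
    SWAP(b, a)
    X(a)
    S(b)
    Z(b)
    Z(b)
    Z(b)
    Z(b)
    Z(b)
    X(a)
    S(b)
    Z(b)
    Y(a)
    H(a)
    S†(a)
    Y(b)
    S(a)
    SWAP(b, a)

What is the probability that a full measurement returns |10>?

A full measurement returns |10> with probability 1/2. Key observation: the block from step 8 through step 11 cancels to the identity and can be dropped.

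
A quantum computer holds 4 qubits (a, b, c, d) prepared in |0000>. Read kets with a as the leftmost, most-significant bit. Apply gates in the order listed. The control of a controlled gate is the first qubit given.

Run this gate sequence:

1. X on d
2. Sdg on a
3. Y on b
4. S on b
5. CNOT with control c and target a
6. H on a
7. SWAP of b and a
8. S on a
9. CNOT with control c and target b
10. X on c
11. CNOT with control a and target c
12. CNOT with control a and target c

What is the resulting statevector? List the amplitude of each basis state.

After the circuit, the state carries amplitude -sqrt(2)*I/2 on |1011>, -sqrt(2)*I/2 on |1111>, and 0 on every other basis state. Key observation: gates 11-12 undo each other exactly, leaving only the rest of the circuit to track.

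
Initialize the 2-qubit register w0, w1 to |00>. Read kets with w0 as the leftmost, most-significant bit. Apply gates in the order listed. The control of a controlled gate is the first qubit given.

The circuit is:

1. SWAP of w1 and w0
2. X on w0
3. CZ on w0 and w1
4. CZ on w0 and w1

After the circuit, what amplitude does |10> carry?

The final state's coefficient on |10> equals 1.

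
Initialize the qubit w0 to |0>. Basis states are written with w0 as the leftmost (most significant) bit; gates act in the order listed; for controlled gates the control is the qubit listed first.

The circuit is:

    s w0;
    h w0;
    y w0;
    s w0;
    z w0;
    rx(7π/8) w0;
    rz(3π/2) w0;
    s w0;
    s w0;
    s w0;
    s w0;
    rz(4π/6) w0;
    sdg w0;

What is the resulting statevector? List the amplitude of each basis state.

The resulting statevector has amplitude exp(5*I*pi/12)*sin(5*pi/16) on |0>, -exp(7*I*pi/12)*sin(3*pi/16) on |1>. Key observation: the block from step 8 through step 11 cancels to the identity and can be dropped.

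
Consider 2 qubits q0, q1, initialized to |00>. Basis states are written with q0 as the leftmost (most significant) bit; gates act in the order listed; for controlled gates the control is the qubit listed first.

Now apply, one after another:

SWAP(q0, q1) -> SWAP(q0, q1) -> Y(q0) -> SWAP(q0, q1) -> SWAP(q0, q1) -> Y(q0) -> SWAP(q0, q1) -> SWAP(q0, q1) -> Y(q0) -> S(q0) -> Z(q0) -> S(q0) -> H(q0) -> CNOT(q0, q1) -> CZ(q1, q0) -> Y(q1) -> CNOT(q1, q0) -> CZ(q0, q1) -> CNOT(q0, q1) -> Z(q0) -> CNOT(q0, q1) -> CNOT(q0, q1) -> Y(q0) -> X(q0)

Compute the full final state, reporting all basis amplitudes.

The resulting statevector has amplitude 0 on |00>, 0 on |01>, sqrt(2)*I/2 on |10>, sqrt(2)*I/2 on |11>. Key observation: the block from step 1 through step 8 cancels to the identity and can be dropped.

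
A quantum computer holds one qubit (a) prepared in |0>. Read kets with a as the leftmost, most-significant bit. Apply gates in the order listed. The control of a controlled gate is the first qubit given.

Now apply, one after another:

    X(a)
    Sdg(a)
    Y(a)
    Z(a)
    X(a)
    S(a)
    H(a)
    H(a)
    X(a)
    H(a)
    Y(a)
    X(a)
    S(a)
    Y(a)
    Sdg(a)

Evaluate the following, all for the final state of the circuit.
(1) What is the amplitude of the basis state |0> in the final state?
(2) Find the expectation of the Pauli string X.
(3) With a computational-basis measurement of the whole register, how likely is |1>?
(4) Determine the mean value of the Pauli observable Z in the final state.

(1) The amplitude on |0> is -sqrt(2)/2.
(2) In the final state, X has expectation -1.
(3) A full measurement returns |1> with probability 1/2.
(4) The expectation value of Z is 0.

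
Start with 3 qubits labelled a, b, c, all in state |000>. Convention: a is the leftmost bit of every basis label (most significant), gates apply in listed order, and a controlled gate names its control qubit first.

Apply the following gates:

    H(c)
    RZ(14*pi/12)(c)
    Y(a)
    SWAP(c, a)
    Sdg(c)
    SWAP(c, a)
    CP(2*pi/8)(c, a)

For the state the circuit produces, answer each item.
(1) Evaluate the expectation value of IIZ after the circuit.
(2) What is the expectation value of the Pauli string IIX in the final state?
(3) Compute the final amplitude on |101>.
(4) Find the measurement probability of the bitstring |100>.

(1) The expectation value of IIZ is 0.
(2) The observable IIX averages to -sqrt(6)/4 + sqrt(2)/4.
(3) |101> carries amplitude sqrt(2)*exp(5*I*pi/6)/2 in the final state.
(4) A full measurement returns |100> with probability 1/2.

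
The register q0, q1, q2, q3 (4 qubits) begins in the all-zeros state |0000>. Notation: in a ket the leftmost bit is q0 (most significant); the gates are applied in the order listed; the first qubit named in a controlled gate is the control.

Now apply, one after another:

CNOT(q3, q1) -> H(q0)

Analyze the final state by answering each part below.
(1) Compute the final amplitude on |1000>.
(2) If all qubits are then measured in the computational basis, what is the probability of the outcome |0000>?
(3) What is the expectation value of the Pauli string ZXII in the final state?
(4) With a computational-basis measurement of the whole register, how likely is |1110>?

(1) The amplitude on |1000> is sqrt(2)/2.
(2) The probability of measuring |0000> is 1/2.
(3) In the final state, ZXII has expectation 0.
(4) The probability of measuring |1110> is 0.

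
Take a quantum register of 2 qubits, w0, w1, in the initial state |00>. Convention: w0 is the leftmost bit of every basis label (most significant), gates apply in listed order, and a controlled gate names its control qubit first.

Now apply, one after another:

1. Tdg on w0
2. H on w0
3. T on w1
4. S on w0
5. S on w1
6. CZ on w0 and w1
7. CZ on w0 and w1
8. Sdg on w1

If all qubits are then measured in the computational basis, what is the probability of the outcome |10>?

A full measurement returns |10> with probability 1/2. Key observation: steps 5-8 multiply out to the identity, so the circuit reduces to the remaining gates.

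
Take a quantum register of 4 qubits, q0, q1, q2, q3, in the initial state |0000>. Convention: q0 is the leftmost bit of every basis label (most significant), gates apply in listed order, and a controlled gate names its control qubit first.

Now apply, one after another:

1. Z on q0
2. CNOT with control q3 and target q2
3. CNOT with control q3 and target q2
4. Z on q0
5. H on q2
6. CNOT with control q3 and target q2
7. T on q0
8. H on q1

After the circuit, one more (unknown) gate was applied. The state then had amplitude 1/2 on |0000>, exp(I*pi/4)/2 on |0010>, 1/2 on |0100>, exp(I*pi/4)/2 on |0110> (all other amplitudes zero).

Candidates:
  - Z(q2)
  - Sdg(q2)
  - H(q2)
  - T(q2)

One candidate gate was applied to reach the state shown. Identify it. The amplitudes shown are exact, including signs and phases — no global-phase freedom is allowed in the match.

It was T(q2) that produced the state shown.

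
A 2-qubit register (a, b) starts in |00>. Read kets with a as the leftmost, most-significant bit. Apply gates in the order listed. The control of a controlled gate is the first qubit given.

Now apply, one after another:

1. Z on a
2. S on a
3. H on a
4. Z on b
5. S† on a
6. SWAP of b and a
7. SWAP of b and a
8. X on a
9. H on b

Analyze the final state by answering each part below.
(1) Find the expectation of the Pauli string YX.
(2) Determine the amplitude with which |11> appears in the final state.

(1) In the final state, YX has expectation 1.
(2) |11> carries amplitude 1/2 in the final state.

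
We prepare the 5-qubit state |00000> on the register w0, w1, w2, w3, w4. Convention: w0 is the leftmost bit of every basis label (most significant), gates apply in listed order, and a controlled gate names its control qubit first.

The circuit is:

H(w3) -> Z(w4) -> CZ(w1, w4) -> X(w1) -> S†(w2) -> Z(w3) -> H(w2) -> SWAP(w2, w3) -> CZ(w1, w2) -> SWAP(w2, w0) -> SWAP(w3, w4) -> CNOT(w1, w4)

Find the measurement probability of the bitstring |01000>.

The probability of measuring |01000> is 1/4.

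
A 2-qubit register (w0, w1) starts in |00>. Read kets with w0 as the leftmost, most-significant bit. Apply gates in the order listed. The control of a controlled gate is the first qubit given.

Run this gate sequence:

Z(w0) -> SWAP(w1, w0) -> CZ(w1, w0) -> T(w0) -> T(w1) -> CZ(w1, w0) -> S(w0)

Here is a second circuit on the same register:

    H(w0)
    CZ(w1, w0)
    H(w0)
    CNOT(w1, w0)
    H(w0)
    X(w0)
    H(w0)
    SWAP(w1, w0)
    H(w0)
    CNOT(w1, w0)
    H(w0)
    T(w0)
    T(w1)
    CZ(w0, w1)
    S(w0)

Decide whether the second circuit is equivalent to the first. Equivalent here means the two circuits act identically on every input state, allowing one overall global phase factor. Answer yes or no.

Yes: on every input state the two circuits agree up to one overall phase factor.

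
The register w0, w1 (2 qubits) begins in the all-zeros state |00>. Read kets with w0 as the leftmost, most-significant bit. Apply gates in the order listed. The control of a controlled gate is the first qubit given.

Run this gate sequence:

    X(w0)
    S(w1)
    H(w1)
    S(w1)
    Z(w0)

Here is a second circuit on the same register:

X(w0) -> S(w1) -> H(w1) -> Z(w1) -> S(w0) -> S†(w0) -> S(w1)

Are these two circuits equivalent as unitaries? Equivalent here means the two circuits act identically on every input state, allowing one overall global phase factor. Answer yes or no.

No: there is an input state on which the two circuits produce genuinely different outputs (not merely differing by a phase).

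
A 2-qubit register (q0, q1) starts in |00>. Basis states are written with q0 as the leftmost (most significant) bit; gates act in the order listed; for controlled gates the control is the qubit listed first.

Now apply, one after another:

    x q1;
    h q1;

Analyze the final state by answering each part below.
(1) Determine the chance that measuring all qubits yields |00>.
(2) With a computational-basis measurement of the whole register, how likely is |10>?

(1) A full measurement returns |00> with probability 1/2.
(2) Outcome |10> occurs with probability 0.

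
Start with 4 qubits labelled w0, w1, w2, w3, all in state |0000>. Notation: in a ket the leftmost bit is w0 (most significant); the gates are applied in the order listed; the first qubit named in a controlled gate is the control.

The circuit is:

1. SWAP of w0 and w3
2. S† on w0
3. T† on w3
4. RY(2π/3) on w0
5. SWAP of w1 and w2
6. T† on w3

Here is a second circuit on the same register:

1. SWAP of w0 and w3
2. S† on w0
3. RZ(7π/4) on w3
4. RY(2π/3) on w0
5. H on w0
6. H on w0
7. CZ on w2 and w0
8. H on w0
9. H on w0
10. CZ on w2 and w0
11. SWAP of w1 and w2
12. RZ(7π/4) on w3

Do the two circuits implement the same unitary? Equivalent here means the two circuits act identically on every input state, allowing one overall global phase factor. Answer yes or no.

Yes: on every input state the two circuits agree up to one overall phase factor.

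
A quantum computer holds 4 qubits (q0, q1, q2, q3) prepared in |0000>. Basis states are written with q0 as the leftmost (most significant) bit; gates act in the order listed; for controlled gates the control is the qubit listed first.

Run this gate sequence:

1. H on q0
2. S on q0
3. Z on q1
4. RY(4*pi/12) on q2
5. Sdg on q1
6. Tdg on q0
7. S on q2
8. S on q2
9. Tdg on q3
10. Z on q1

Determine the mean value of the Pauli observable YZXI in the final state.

The observable YZXI averages to -sqrt(6)/4.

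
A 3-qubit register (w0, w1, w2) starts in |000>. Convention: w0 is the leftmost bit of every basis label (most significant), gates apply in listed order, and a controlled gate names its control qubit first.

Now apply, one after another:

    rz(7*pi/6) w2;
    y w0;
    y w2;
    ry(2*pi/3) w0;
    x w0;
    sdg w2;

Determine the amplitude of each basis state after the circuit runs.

After the circuit, the state carries amplitude -exp(11*I*pi/12)/2 on |001>, sqrt(3)*exp(11*I*pi/12)/2 on |101>, and 0 on every other basis state.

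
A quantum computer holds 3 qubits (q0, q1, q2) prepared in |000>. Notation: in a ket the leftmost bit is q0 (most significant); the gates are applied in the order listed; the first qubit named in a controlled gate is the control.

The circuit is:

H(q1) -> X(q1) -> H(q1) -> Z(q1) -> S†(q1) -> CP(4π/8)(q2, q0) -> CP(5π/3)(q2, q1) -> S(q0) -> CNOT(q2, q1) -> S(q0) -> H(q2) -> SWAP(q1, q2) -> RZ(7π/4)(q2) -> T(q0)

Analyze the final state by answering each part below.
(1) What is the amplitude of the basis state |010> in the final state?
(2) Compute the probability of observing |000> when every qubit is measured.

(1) The amplitude on |010> is -sqrt(2)*exp(I*pi/8)/2. Key observation: steps 1-4 multiply out to the identity, so the circuit reduces to the remaining gates.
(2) A full measurement returns |000> with probability 1/2.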